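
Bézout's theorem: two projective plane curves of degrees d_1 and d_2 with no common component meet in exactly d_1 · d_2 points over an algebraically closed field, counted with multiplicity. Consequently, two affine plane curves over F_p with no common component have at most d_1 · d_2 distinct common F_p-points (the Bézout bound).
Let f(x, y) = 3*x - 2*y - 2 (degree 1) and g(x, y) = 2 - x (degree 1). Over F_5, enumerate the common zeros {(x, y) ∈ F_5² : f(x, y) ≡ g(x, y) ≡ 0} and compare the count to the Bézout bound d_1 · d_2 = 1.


Common zeros: {(2, 2)}; count = 1; Bézout bound = 1.

deg(f) = 1, deg(g) = 1, so Bézout bound = 1.
Scan x ∈ F_5. For each x, list the y ∈ F_5 with f(x, y) ≡ 0 and those with g(x, y) ≡ 0 (mod 5); the common zeros in that column are the intersection.
  x = 0: f ≡ 0 at y ∈ {4}; g ≡ 0 at y ∈ ∅; common: ∅.
  x = 1: f ≡ 0 at y ∈ {3}; g ≡ 0 at y ∈ ∅; common: ∅.
  x = 2: f ≡ 0 at y ∈ {2}; g ≡ 0 at y ∈ {0, 1, 2, 3, 4}; common: {2}.
  x = 3: f ≡ 0 at y ∈ {1}; g ≡ 0 at y ∈ ∅; common: ∅.
  x = 4: f ≡ 0 at y ∈ {0}; g ≡ 0 at y ∈ ∅; common: ∅.
Collecting: common zeros = {(2, 2)}, so the count is 1.
Comparison with the Bézout bound: 1 ≤ 1 = deg(f)·deg(g), as expected for curves with no common component (the bound is attained).


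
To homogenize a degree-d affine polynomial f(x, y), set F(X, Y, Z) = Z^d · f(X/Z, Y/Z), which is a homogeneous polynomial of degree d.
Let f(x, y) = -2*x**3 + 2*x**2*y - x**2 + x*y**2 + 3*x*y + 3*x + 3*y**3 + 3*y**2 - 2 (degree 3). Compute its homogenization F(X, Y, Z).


F(X, Y, Z) = -2*X**3 + 2*X**2*Y - X**2*Z + X*Y**2 + 3*X*Y*Z + 3*X*Z**2 + 3*Y**3 + 3*Y**2*Z - 2*Z**3

deg(f) = 3.
Substitute x = X/Z, y = Y/Z into f, then multiply by Z^3.
  monomial -2·x^3·y^0 ↦ -2·X^3·Y^0·Z^0.
  monomial 2·x^2·y^1 ↦ 2·X^2·Y^1·Z^0.
  monomial -1·x^2·y^0 ↦ -1·X^2·Y^0·Z^1.
  monomial 1·x^1·y^2 ↦ 1·X^1·Y^2·Z^0.
  monomial 3·x^1·y^1 ↦ 3·X^1·Y^1·Z^1.
  monomial 3·x^1·y^0 ↦ 3·X^1·Y^0·Z^2.
  monomial 3·x^0·y^3 ↦ 3·X^0·Y^3·Z^0.
  monomial 3·x^0·y^2 ↦ 3·X^0·Y^2·Z^1.
  monomial -2·x^0·y^0 ↦ -2·X^0·Y^0·Z^3.
Collecting: F(X, Y, Z) = -2*X**3 + 2*X**2*Y - X**2*Z + X*Y**2 + 3*X*Y*Z + 3*X*Z**2 + 3*Y**3 + 3*Y**2*Z - 2*Z**3.


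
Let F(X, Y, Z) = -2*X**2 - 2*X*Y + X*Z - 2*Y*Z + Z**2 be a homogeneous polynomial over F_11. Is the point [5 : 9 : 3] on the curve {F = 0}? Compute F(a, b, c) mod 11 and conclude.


F(5,9,3) ≡ 6 (mod 11); P is NOT on the curve.

Evaluate F(5, 9, 3) term-by-term (mod 11).
  -2*X**2 ↦ -2·25·1·1 = -50
  -2*X*Y ↦ -2·5·9·1 = -90
  X*Z ↦ 1·5·1·3 = 15
  -2*Y*Z ↦ -2·1·9·3 = -54
  Z**2 ↦ 1·1·1·9 = 9
Sum: F(5, 9, 3) = (-50) + (-90) + (15) + (-54) + (9) = -170.
Reducing mod 11: -170 ≡ 6 (mod 11).
Since F(a, b, c) ≡ 6 ≠ 0 (mod 11), P does NOT lie on the curve.


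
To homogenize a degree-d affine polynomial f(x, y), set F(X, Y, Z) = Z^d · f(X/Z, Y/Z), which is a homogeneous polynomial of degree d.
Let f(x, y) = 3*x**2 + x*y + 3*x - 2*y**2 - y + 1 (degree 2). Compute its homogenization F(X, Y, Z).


F(X, Y, Z) = 3*X**2 + X*Y + 3*X*Z - 2*Y**2 - Y*Z + Z**2

deg(f) = 2.
Substitute x = X/Z, y = Y/Z into f, then multiply by Z^2.
  monomial 3·x^2·y^0 ↦ 3·X^2·Y^0·Z^0.
  monomial 1·x^1·y^1 ↦ 1·X^1·Y^1·Z^0.
  monomial 3·x^1·y^0 ↦ 3·X^1·Y^0·Z^1.
  monomial -2·x^0·y^2 ↦ -2·X^0·Y^2·Z^0.
  monomial -1·x^0·y^1 ↦ -1·X^0·Y^1·Z^1.
  monomial 1·x^0·y^0 ↦ 1·X^0·Y^0·Z^2.
Collecting: F(X, Y, Z) = 3*X**2 + X*Y + 3*X*Z - 2*Y**2 - Y*Z + Z**2.


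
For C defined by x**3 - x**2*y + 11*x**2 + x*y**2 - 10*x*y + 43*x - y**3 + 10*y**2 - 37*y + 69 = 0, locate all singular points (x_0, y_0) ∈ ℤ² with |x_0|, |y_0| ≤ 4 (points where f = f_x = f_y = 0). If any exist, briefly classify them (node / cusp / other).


Singular points: {(-3, 2)}; classification: cusp.

Compute partial derivatives:
  f_x = 3*x**2 - 2*x*y + 22*x + y**2 - 10*y + 43.
  f_y = -x**2 + 2*x*y - 10*x - 3*y**2 + 20*y - 37.
Scan x_0 ∈ {−4, ..., 4}. For each x_0, f_y(x_0, y) is a polynomial in y; find its integer roots y ∈ {−4, ..., 4}, then test f_x and f at those candidates.
  x = -4: f_y(-4, y) = -3*y**2 + 12*y - 13; no integer root y with |y| ≤ 4.
  x = -3: f_y(-3, y) = -3*y**2 + 14*y - 16; vanishes at y ∈ {2}. (-3, 2): f_x = 0, f = 0 — SINGULAR.
  x = -2: f_y(-2, y) = -3*y**2 + 16*y - 21; vanishes at y ∈ {3}. (-2, 3): f_x = 2 ≠ 0.
  x = -1: f_y(-1, y) = -3*y**2 + 18*y - 28; no integer root y with |y| ≤ 4.
  x = 0: f_y(0, y) = -3*y**2 + 20*y - 37; no integer root y with |y| ≤ 4.
  x = 1: f_y(1, y) = -3*y**2 + 22*y - 48; no integer root y with |y| ≤ 4.
  x = 2: f_y(2, y) = -3*y**2 + 24*y - 61; no integer root y with |y| ≤ 4.
  x = 3: f_y(3, y) = -3*y**2 + 26*y - 76; no integer root y with |y| ≤ 4.
  x = 4: f_y(4, y) = -3*y**2 + 28*y - 93; no integer root y with |y| ≤ 4.
Only singular point on the grid: (-3, 2).
Classify: substitute x = -3 + u, y = 2 + v and expand: f = u**3 - u**2*v + u*v**2 - v**3 + v**2.
No constant or linear terms (consistent with a singular point). Quadratic part: v**2. Cubic part: u**3 - u**2*v + u*v**2 - v**3.
The quadratic part v**2 is a perfect square, so there is a single (double) tangent line v = 0, i.e. y = 2. Restricting the cubic part to that line (v = 0) leaves u**3 ≠ 0, so f is not divisible by v and the branch is v² ≈ -u**3 to lowest order — this is a cusp.
Classification: cusp.


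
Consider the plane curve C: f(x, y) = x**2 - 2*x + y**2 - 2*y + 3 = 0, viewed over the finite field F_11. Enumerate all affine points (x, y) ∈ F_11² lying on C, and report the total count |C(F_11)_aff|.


Affine F_11-points: {(0, 4), (0, 9), (2, 4), (2, 9), (4, 0), (4, 2), (5, 5), (5, 8), (8, 5), (8, 8), (9, 0), (9, 2)}; count = 12.

For each of the 121 pairs (x, y) ∈ F_11², evaluate f(x, y) mod 11. Record the zeros.
  x = 0: [0↦3, 1↦2, 2↦3, 3↦6, 4↦0, 5↦7, 6↦5, 7↦5, 8↦7, 9↦0, 10↦6]  zeros at y ∈ {4, 9}
  x = 1: [0↦2, 1↦1, 2↦2, 3↦5, 4↦10, 5↦6, 6↦4, 7↦4, 8↦6, 9↦10, 10↦5]  zeros at y ∈ ∅
  x = 2: [0↦3, 1↦2, 2↦3, 3↦6, 4↦0, 5↦7, 6↦5, 7↦5, 8↦7, 9↦0, 10↦6]  zeros at y ∈ {4, 9}
  x = 3: [0↦6, 1↦5, 2↦6, 3↦9, 4↦3, 5↦10, 6↦8, 7↦8, 8↦10, 9↦3, 10↦9]  zeros at y ∈ ∅
  x = 4: [0↦0, 1↦10, 2↦0, 3↦3, 4↦8, 5↦4, 6↦2, 7↦2, 8↦4, 9↦8, 10↦3]  zeros at y ∈ {0, 2}
  x = 5: [0↦7, 1↦6, 2↦7, 3↦10, 4↦4, 5↦0, 6↦9, 7↦9, 8↦0, 9↦4, 10↦10]  zeros at y ∈ {5, 8}
  x = 6: [0↦5, 1↦4, 2↦5, 3↦8, 4↦2, 5↦9, 6↦7, 7↦7, 8↦9, 9↦2, 10↦8]  zeros at y ∈ ∅
  x = 7: [0↦5, 1↦4, 2↦5, 3↦8, 4↦2, 5↦9, 6↦7, 7↦7, 8↦9, 9↦2, 10↦8]  zeros at y ∈ ∅
  x = 8: [0↦7, 1↦6, 2↦7, 3↦10, 4↦4, 5↦0, 6↦9, 7↦9, 8↦0, 9↦4, 10↦10]  zeros at y ∈ {5, 8}
  x = 9: [0↦0, 1↦10, 2↦0, 3↦3, 4↦8, 5↦4, 6↦2, 7↦2, 8↦4, 9↦8, 10↦3]  zeros at y ∈ {0, 2}
  x = 10: [0↦6, 1↦5, 2↦6, 3↦9, 4↦3, 5↦10, 6↦8, 7↦8, 8↦10, 9↦3, 10↦9]  zeros at y ∈ ∅
Collecting zeros: affine points = {(0, 4), (0, 9), (2, 4), (2, 9), (4, 0), (4, 2), (5, 5), (5, 8), (8, 5), (8, 8), (9, 0), (9, 2)}.
Total count |C(F_11)_aff| = 12.


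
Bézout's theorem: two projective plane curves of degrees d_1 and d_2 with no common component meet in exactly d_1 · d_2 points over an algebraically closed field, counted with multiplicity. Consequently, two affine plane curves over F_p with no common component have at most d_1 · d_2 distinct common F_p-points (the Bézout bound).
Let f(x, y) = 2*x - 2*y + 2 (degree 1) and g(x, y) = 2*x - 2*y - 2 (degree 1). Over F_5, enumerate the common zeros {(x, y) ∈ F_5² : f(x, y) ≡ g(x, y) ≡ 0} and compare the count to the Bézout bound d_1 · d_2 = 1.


Common zeros: ∅; count = 0; Bézout bound = 1.

deg(f) = 1, deg(g) = 1, so Bézout bound = 1.
Scan x ∈ F_5. For each x, list the y ∈ F_5 with f(x, y) ≡ 0 and those with g(x, y) ≡ 0 (mod 5); the common zeros in that column are the intersection.
  x = 0: f ≡ 0 at y ∈ {1}; g ≡ 0 at y ∈ {4}; common: ∅.
  x = 1: f ≡ 0 at y ∈ {2}; g ≡ 0 at y ∈ {0}; common: ∅.
  x = 2: f ≡ 0 at y ∈ {3}; g ≡ 0 at y ∈ {1}; common: ∅.
  x = 3: f ≡ 0 at y ∈ {4}; g ≡ 0 at y ∈ {2}; common: ∅.
  x = 4: f ≡ 0 at y ∈ {0}; g ≡ 0 at y ∈ {3}; common: ∅.
Collecting: common zeros = ∅, so the count is 0.
Comparison with the Bézout bound: 0 ≤ 1 = deg(f)·deg(g), as expected for curves with no common component (the affine F_5-count falls short of the bound because intersections may lie at infinity, over extension fields, or carry multiplicity).


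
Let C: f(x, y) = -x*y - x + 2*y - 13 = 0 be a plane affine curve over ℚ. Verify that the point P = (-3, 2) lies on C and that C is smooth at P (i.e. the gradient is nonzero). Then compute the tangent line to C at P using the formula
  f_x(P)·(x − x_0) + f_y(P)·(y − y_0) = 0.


Tangent line at P: -3*x + 5*y - 19 = 0.

Step 1: f(-3, 2) = 0, so P lies on C.
Step 2: partial derivatives
  f_x(x, y) = -y - 1, f_y(x, y) = 2 - x.
  f_x(P) = -3, f_y(P) = 5 (gradient nonzero, so P is smooth).
Step 3: tangent line at P: -3·(x − -3) + 5·(y − 2) = 0.
Expanding: -3*x + 5*y - 19 = 0.


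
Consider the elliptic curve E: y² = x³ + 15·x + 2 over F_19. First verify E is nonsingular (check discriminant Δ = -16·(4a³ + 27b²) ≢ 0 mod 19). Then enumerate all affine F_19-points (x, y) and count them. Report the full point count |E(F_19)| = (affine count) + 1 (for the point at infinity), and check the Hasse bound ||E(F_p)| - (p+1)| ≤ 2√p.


Affine points = {(3, 6), (3, 13), (6, 2), (6, 17), (8, 8), (8, 11), (9, 7), (9, 12), (11, 4), (11, 15), (13, 0), (14, 7), (14, 12), (15, 7), (15, 12), (16, 5), (16, 14), (18, 9), (18, 10)}; affine count = 19; |E(F_19)| = 20.

Discriminant check: Δ ∝ 4a³ + 27b² = 4·15³ + 27·2² = 4·3375 + 27·4 ≡ 4 (mod 19). Nonzero ⇒ E is nonsingular.
For each x ∈ F_19, compute rhs = x³ + 15·x + 2 mod 19, then count y ∈ F_19 with y² ≡ rhs.
  x = 0: rhs = 2, matching y values: none (0 points).
  x = 1: rhs = 18, matching y values: none (0 points).
  x = 2: rhs = 2, matching y values: none (0 points).
  x = 3: rhs = 17, matching y values: 6, 13 (2 points).
  x = 4: rhs = 12, matching y values: none (0 points).
  x = 5: rhs = 12, matching y values: none (0 points).
  x = 6: rhs = 4, matching y values: 2, 17 (2 points).
  x = 7: rhs = 13, matching y values: none (0 points).
  x = 8: rhs = 7, matching y values: 8, 11 (2 points).
  x = 9: rhs = 11, matching y values: 7, 12 (2 points).
  x = 10: rhs = 12, matching y values: none (0 points).
  x = 11: rhs = 16, matching y values: 4, 15 (2 points).
  x = 12: rhs = 10, matching y values: none (0 points).
  x = 13: rhs = 0, matching y values: 0 (1 points).
  x = 14: rhs = 11, matching y values: 7, 12 (2 points).
  x = 15: rhs = 11, matching y values: 7, 12 (2 points).
  x = 16: rhs = 6, matching y values: 5, 14 (2 points).
  x = 17: rhs = 2, matching y values: none (0 points).
  x = 18: rhs = 5, matching y values: 9, 10 (2 points).
Total affine count: 19.
Full point count |E(F_19)| = 19 + 1 = 20.
Hasse bound: |20 − (19+1)| = |0| = 0 ≤ 2√19 ≈ 8.7178 ✓.


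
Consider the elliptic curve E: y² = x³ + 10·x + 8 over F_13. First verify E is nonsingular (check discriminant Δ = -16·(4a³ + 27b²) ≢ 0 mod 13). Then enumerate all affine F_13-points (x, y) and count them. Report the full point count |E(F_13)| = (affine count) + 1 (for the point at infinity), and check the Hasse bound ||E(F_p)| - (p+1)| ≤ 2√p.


Affine points = {(2, 6), (2, 7), (3, 0), (5, 1), (5, 12), (10, 4), (10, 9), (12, 6), (12, 7)}; affine count = 9; |E(F_13)| = 10.

Discriminant check: Δ ∝ 4a³ + 27b² = 4·10³ + 27·8² = 4·1000 + 27·64 ≡ 8 (mod 13). Nonzero ⇒ E is nonsingular.
For each x ∈ F_13, compute rhs = x³ + 10·x + 8 mod 13, then count y ∈ F_13 with y² ≡ rhs.
  x = 0: rhs = 8, matching y values: none (0 points).
  x = 1: rhs = 6, matching y values: none (0 points).
  x = 2: rhs = 10, matching y values: 6, 7 (2 points).
  x = 3: rhs = 0, matching y values: 0 (1 points).
  x = 4: rhs = 8, matching y values: none (0 points).
  x = 5: rhs = 1, matching y values: 1, 12 (2 points).
  x = 6: rhs = 11, matching y values: none (0 points).
  x = 7: rhs = 5, matching y values: none (0 points).
  x = 8: rhs = 2, matching y values: none (0 points).
  x = 9: rhs = 8, matching y values: none (0 points).
  x = 10: rhs = 3, matching y values: 4, 9 (2 points).
  x = 11: rhs = 6, matching y values: none (0 points).
  x = 12: rhs = 10, matching y values: 6, 7 (2 points).
Total affine count: 9.
Full point count |E(F_13)| = 9 + 1 = 10.
Hasse bound: |10 − (13+1)| = |-4| = 4 ≤ 2√13 ≈ 7.2111 ✓.


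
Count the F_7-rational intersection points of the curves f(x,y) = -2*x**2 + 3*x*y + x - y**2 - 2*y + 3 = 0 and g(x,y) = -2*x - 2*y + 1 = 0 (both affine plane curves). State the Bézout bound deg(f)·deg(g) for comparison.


Common zeros: {(0, 4), (5, 6)}; count = 2; Bézout bound = 2.

deg(f) = 2, deg(g) = 1, so Bézout bound = 2.
Scan x ∈ F_7. For each x, list the y ∈ F_7 with f(x, y) ≡ 0 and those with g(x, y) ≡ 0 (mod 7); the common zeros in that column are the intersection.
  x = 0: f ≡ 0 at y ∈ {1, 4}; g ≡ 0 at y ∈ {4}; common: {4}.
  x = 1: f ≡ 0 at y ∈ {2, 6}; g ≡ 0 at y ∈ {3}; common: ∅.
  x = 2: f ≡ 0 at y ∈ {1, 3}; g ≡ 0 at y ∈ {2}; common: ∅.
  x = 3: f ≡ 0 at y ∈ {3, 4}; g ≡ 0 at y ∈ {1}; common: ∅.
  x = 4: f ≡ 0 at y ∈ {5}; g ≡ 0 at y ∈ {0}; common: ∅.
  x = 5: f ≡ 0 at y ∈ {0, 6}; g ≡ 0 at y ∈ {6}; common: {6}.
  x = 6: f ≡ 0 at y ∈ {0, 2}; g ≡ 0 at y ∈ {5}; common: ∅.
Collecting: common zeros = {(0, 4), (5, 6)}, so the count is 2.
Comparison with the Bézout bound: 2 ≤ 2 = deg(f)·deg(g), as expected for curves with no common component (the bound is attained).


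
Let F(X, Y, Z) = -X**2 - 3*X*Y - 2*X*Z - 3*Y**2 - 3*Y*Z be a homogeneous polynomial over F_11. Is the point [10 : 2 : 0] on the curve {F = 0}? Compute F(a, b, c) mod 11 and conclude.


F(10,2,0) ≡ 4 (mod 11); P is NOT on the curve.

Evaluate F(10, 2, 0) term-by-term (mod 11).
  -X**2 ↦ -1·100·1·1 = -100
  -3*X*Y ↦ -3·10·2·1 = -60
  -2*X*Z ↦ -2·10·1·0 = 0
  -3*Y**2 ↦ -3·1·4·1 = -12
  -3*Y*Z ↦ -3·1·2·0 = 0
Sum: F(10, 2, 0) = (-100) + (-60) + (0) + (-12) + (0) = -172.
Reducing mod 11: -172 ≡ 4 (mod 11).
Since F(a, b, c) ≡ 4 ≠ 0 (mod 11), P does NOT lie on the curve.


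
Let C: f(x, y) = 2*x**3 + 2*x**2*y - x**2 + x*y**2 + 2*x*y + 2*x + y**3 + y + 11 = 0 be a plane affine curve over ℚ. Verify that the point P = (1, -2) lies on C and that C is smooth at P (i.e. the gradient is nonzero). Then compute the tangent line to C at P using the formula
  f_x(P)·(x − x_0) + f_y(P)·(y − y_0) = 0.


Tangent line at P: -2*x + 13*y + 28 = 0.

Step 1: f(1, -2) = 0, so P lies on C.
Step 2: partial derivatives
  f_x(x, y) = 6*x**2 + 4*x*y - 2*x + y**2 + 2*y + 2, f_y(x, y) = 2*x**2 + 2*x*y + 2*x + 3*y**2 + 1.
  f_x(P) = -2, f_y(P) = 13 (gradient nonzero, so P is smooth).
Step 3: tangent line at P: -2·(x − 1) + 13·(y − -2) = 0.
Expanding: -2*x + 13*y + 28 = 0.


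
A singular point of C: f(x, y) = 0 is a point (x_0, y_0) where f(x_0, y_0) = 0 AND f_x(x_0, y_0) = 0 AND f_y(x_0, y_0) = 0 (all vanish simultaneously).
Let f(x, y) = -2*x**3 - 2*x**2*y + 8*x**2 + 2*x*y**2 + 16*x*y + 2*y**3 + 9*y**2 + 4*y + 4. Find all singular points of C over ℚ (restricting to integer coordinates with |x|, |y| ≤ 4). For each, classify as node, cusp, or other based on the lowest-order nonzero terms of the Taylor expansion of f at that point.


Singular points: {(2, -2)}; classification: cusp.

Compute partial derivatives:
  f_x = -6*x**2 - 4*x*y + 16*x + 2*y**2 + 16*y.
  f_y = -2*x**2 + 4*x*y + 16*x + 6*y**2 + 18*y + 4.
Scan x_0 ∈ {−4, ..., 4}. For each x_0, f_y(x_0, y) is a polynomial in y; find its integer roots y ∈ {−4, ..., 4}, then test f_x and f at those candidates.
  x = -4: f_y(-4, y) = 6*y**2 + 2*y - 92; no integer root y with |y| ≤ 4.
  x = -3: f_y(-3, y) = 6*y**2 + 6*y - 62; no integer root y with |y| ≤ 4.
  x = -2: f_y(-2, y) = 6*y**2 + 10*y - 36; no integer root y with |y| ≤ 4.
  x = -1: f_y(-1, y) = 6*y**2 + 14*y - 14; no integer root y with |y| ≤ 4.
  x = 0: f_y(0, y) = 6*y**2 + 18*y + 4; no integer root y with |y| ≤ 4.
  x = 1: f_y(1, y) = 6*y**2 + 22*y + 18; no integer root y with |y| ≤ 4.
  x = 2: f_y(2, y) = 6*y**2 + 26*y + 28; vanishes at y ∈ {-2}. (2, -2): f_x = 0, f = 0 — SINGULAR.
  x = 3: f_y(3, y) = 6*y**2 + 30*y + 34; no integer root y with |y| ≤ 4.
  x = 4: f_y(4, y) = 6*y**2 + 34*y + 36; no integer root y with |y| ≤ 4.
Only singular point on the grid: (2, -2).
Classify: substitute x = 2 + u, y = -2 + v and expand: f = -2*u**3 - 2*u**2*v + 2*u*v**2 + 2*v**3 + v**2.
No constant or linear terms (consistent with a singular point). Quadratic part: v**2. Cubic part: -2*u**3 - 2*u**2*v + 2*u*v**2 + 2*v**3.
The quadratic part v**2 is a perfect square, so there is a single (double) tangent line v = 0, i.e. y = -2. Restricting the cubic part to that line (v = 0) leaves -2*u**3 ≠ 0, so f is not divisible by v and the branch is v² ≈ 2*u**3 to lowest order — this is a cusp.
Classification: cusp.


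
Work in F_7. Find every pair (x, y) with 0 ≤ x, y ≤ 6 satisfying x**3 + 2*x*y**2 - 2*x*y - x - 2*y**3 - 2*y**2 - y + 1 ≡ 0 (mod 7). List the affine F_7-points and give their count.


Affine F_7-points: {(1, 2), (2, 0), (3, 3), (4, 1), (4, 4), (4, 5), (5, 4)}; count = 7.

For each of the 49 pairs (x, y) ∈ F_7², evaluate f(x, y) mod 7. Record the zeros.
  x = 0: [0↦1, 1↦3, 2↦3, 3↦3, 4↦5, 5↦4, 6↦2]  zeros at y ∈ ∅
  x = 1: [0↦1, 1↦3, 2↦0, 3↦1, 4↦1, 5↦2, 6↦6]  zeros at y ∈ {2}
  x = 2: [0↦0, 1↦2, 2↦3, 3↦5, 4↦3, 5↦6, 6↦2]  zeros at y ∈ {0}
  x = 3: [0↦4, 1↦6, 2↦4, 3↦0, 4↦3, 5↦1, 6↦3]  zeros at y ∈ {3}
  x = 4: [0↦5, 1↦0, 2↦2, 3↦6, 4↦0, 5↦0, 6↦1]  zeros at y ∈ {1, 4, 5}
  x = 5: [0↦2, 1↦4, 2↦3, 3↦1, 4↦0, 5↦2, 6↦2]  zeros at y ∈ {4}
  x = 6: [0↦1, 1↦3, 2↦6, 3↦5, 4↦2, 5↦6, 6↦5]  zeros at y ∈ ∅
Collecting zeros: affine points = {(1, 2), (2, 0), (3, 3), (4, 1), (4, 4), (4, 5), (5, 4)}.
Total count |C(F_7)_aff| = 7.


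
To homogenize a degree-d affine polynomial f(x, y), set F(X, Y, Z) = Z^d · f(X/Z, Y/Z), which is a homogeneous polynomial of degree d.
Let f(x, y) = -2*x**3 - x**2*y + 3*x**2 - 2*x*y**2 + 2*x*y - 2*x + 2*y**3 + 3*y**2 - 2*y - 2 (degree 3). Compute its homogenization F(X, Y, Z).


F(X, Y, Z) = -2*X**3 - X**2*Y + 3*X**2*Z - 2*X*Y**2 + 2*X*Y*Z - 2*X*Z**2 + 2*Y**3 + 3*Y**2*Z - 2*Y*Z**2 - 2*Z**3

deg(f) = 3.
Substitute x = X/Z, y = Y/Z into f, then multiply by Z^3.
  monomial -2·x^3·y^0 ↦ -2·X^3·Y^0·Z^0.
  monomial -1·x^2·y^1 ↦ -1·X^2·Y^1·Z^0.
  monomial 3·x^2·y^0 ↦ 3·X^2·Y^0·Z^1.
  monomial -2·x^1·y^2 ↦ -2·X^1·Y^2·Z^0.
  monomial 2·x^1·y^1 ↦ 2·X^1·Y^1·Z^1.
  monomial -2·x^1·y^0 ↦ -2·X^1·Y^0·Z^2.
  monomial 2·x^0·y^3 ↦ 2·X^0·Y^3·Z^0.
  monomial 3·x^0·y^2 ↦ 3·X^0·Y^2·Z^1.
  monomial -2·x^0·y^1 ↦ -2·X^0·Y^1·Z^2.
  monomial -2·x^0·y^0 ↦ -2·X^0·Y^0·Z^3.
Collecting: F(X, Y, Z) = -2*X**3 - X**2*Y + 3*X**2*Z - 2*X*Y**2 + 2*X*Y*Z - 2*X*Z**2 + 2*Y**3 + 3*Y**2*Z - 2*Y*Z**2 - 2*Z**3.


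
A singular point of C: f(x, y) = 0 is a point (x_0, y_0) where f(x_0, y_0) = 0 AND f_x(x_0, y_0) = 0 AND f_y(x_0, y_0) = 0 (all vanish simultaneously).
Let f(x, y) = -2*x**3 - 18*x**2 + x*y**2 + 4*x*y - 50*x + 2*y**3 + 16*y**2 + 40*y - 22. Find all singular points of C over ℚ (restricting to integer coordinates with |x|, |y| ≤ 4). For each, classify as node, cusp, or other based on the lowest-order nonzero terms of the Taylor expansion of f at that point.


Singular points: {(-3, -2)}; classification: cusp.

Compute partial derivatives:
  f_x = -6*x**2 - 36*x + y**2 + 4*y - 50.
  f_y = 2*x*y + 4*x + 6*y**2 + 32*y + 40.
Scan x_0 ∈ {−4, ..., 4}. For each x_0, f_y(x_0, y) is a polynomial in y; find its integer roots y ∈ {−4, ..., 4}, then test f_x and f at those candidates.
  x = -4: f_y(-4, y) = 6*y**2 + 24*y + 24; vanishes at y ∈ {-2}. (-4, -2): f_x = -6 ≠ 0.
  x = -3: f_y(-3, y) = 6*y**2 + 26*y + 28; vanishes at y ∈ {-2}. (-3, -2): f_x = 0, f = 0 — SINGULAR.
  x = -2: f_y(-2, y) = 6*y**2 + 28*y + 32; vanishes at y ∈ {-2}. (-2, -2): f_x = -6 ≠ 0.
  x = -1: f_y(-1, y) = 6*y**2 + 30*y + 36; vanishes at y ∈ {-3, -2}. (-1, -3): f_x = -23 ≠ 0; (-1, -2): f_x = -24 ≠ 0.
  x = 0: f_y(0, y) = 6*y**2 + 32*y + 40; vanishes at y ∈ {-2}. (0, -2): f_x = -54 ≠ 0.
  x = 1: f_y(1, y) = 6*y**2 + 34*y + 44; vanishes at y ∈ {-2}. (1, -2): f_x = -96 ≠ 0.
  x = 2: f_y(2, y) = 6*y**2 + 36*y + 48; vanishes at y ∈ {-4, -2}. (2, -4): f_x = -146 ≠ 0; (2, -2): f_x = -150 ≠ 0.
  x = 3: f_y(3, y) = 6*y**2 + 38*y + 52; vanishes at y ∈ {-2}. (3, -2): f_x = -216 ≠ 0.
  x = 4: f_y(4, y) = 6*y**2 + 40*y + 56; vanishes at y ∈ {-2}. (4, -2): f_x = -294 ≠ 0.
Only singular point on the grid: (-3, -2).
Classify: substitute x = -3 + u, y = -2 + v and expand: f = -2*u**3 + u*v**2 + 2*v**3 + v**2.
No constant or linear terms (consistent with a singular point). Quadratic part: v**2. Cubic part: -2*u**3 + u*v**2 + 2*v**3.
The quadratic part v**2 is a perfect square, so there is a single (double) tangent line v = 0, i.e. y = -2. Restricting the cubic part to that line (v = 0) leaves -2*u**3 ≠ 0, so f is not divisible by v and the branch is v² ≈ 2*u**3 to lowest order — this is a cusp.
Classification: cusp.


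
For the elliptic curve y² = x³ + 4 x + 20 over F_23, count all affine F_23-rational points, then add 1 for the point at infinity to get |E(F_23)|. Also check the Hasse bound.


Affine points = {(1, 5), (1, 18), (2, 6), (2, 17), (3, 6), (3, 17), (4, 10), (4, 13), (5, 2), (5, 21), (7, 0), (8, 9), (8, 14), (9, 7), (9, 16), (10, 5), (10, 18), (12, 5), (12, 18), (18, 6), (18, 17), (19, 3), (19, 20), (20, 2), (20, 21), (21, 2), (21, 21)}; affine count = 27; |E(F_23)| = 28.

Discriminant check: Δ ∝ 4a³ + 27b² = 4·4³ + 27·20² = 4·64 + 27·400 ≡ 16 (mod 23). Nonzero ⇒ E is nonsingular.
For each x ∈ F_23, compute rhs = x³ + 4·x + 20 mod 23, then count y ∈ F_23 with y² ≡ rhs.
  x = 0: rhs = 20, matching y values: none (0 points).
  x = 1: rhs = 2, matching y values: 5, 18 (2 points).
  x = 2: rhs = 13, matching y values: 6, 17 (2 points).
  x = 3: rhs = 13, matching y values: 6, 17 (2 points).
  x = 4: rhs = 8, matching y values: 10, 13 (2 points).
  x = 5: rhs = 4, matching y values: 2, 21 (2 points).
  x = 6: rhs = 7, matching y values: none (0 points).
  x = 7: rhs = 0, matching y values: 0 (1 points).
  x = 8: rhs = 12, matching y values: 9, 14 (2 points).
  x = 9: rhs = 3, matching y values: 7, 16 (2 points).
  x = 10: rhs = 2, matching y values: 5, 18 (2 points).
  x = 11: rhs = 15, matching y values: none (0 points).
  x = 12: rhs = 2, matching y values: 5, 18 (2 points).
  x = 13: rhs = 15, matching y values: none (0 points).
  x = 14: rhs = 14, matching y values: none (0 points).
  x = 15: rhs = 5, matching y values: none (0 points).
  x = 16: rhs = 17, matching y values: none (0 points).
  x = 17: rhs = 10, matching y values: none (0 points).
  x = 18: rhs = 13, matching y values: 6, 17 (2 points).
  x = 19: rhs = 9, matching y values: 3, 20 (2 points).
  x = 20: rhs = 4, matching y values: 2, 21 (2 points).
  x = 21: rhs = 4, matching y values: 2, 21 (2 points).
  x = 22: rhs = 15, matching y values: none (0 points).
Total affine count: 27.
Full point count |E(F_23)| = 27 + 1 = 28.
Hasse bound: |28 − (23+1)| = |4| = 4 ≤ 2√23 ≈ 9.5917 ✓.


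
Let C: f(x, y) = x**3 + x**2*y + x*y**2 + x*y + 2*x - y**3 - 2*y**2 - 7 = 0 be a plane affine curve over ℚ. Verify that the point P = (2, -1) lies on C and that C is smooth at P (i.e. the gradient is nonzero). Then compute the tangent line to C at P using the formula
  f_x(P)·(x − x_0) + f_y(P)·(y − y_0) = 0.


Tangent line at P: 10*x + 3*y - 17 = 0.

Step 1: f(2, -1) = 0, so P lies on C.
Step 2: partial derivatives
  f_x(x, y) = 3*x**2 + 2*x*y + y**2 + y + 2, f_y(x, y) = x**2 + 2*x*y + x - 3*y**2 - 4*y.
  f_x(P) = 10, f_y(P) = 3 (gradient nonzero, so P is smooth).
Step 3: tangent line at P: 10·(x − 2) + 3·(y − -1) = 0.
Expanding: 10*x + 3*y - 17 = 0.


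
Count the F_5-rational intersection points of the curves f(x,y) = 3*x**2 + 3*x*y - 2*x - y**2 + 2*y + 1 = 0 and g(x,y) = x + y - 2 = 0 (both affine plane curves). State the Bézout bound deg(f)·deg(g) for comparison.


Common zeros: {(3, 4)}; count = 1; Bézout bound = 2.

deg(f) = 2, deg(g) = 1, so Bézout bound = 2.
Scan x ∈ F_5. For each x, list the y ∈ F_5 with f(x, y) ≡ 0 and those with g(x, y) ≡ 0 (mod 5); the common zeros in that column are the intersection.
  x = 0: f ≡ 0 at y ∈ ∅; g ≡ 0 at y ∈ {2}; common: ∅.
  x = 1: f ≡ 0 at y ∈ ∅; g ≡ 0 at y ∈ {1}; common: ∅.
  x = 2: f ≡ 0 at y ∈ {4}; g ≡ 0 at y ∈ {0}; common: ∅.
  x = 3: f ≡ 0 at y ∈ {2, 4}; g ≡ 0 at y ∈ {4}; common: {4}.
  x = 4: f ≡ 0 at y ∈ {2}; g ≡ 0 at y ∈ {3}; common: ∅.
Collecting: common zeros = {(3, 4)}, so the count is 1.
Comparison with the Bézout bound: 1 ≤ 2 = deg(f)·deg(g), as expected for curves with no common component (the affine F_5-count falls short of the bound because intersections may lie at infinity, over extension fields, or carry multiplicity).


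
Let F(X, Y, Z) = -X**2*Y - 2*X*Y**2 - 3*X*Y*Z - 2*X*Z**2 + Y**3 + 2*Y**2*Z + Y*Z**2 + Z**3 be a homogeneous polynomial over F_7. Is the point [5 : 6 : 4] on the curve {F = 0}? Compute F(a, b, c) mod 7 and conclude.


F(5,6,4) ≡ 5 (mod 7); P is NOT on the curve.

Evaluate F(5, 6, 4) term-by-term (mod 7).
  -X**2*Y ↦ -1·25·6·1 = -150
  -2*X*Y**2 ↦ -2·5·36·1 = -360
  -3*X*Y*Z ↦ -3·5·6·4 = -360
  -2*X*Z**2 ↦ -2·5·1·16 = -160
  Y**3 ↦ 1·1·216·1 = 216
  2*Y**2*Z ↦ 2·1·36·4 = 288
  Y*Z**2 ↦ 1·1·6·16 = 96
  Z**3 ↦ 1·1·1·64 = 64
Sum: F(5, 6, 4) = (-150) + (-360) + (-360) + (-160) + (216) + (288) + (96) + (64) = -366.
Reducing mod 7: -366 ≡ 5 (mod 7).
Since F(a, b, c) ≡ 5 ≠ 0 (mod 7), P does NOT lie on the curve.


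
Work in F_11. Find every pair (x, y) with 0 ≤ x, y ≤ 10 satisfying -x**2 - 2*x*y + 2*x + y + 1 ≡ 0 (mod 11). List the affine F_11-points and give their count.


Affine F_11-points: {(0, 10), (1, 2), (2, 4), (3, 4), (4, 10), (5, 7), (7, 5), (8, 2), (9, 8), (10, 8)}; count = 10.

For each of the 121 pairs (x, y) ∈ F_11², evaluate f(x, y) mod 11. Record the zeros.
  x = 0: [0↦1, 1↦2, 2↦3, 3↦4, 4↦5, 5↦6, 6↦7, 7↦8, 8↦9, 9↦10, 10↦0]  zeros at y ∈ {10}
  x = 1: [0↦2, 1↦1, 2↦0, 3↦10, 4↦9, 5↦8, 6↦7, 7↦6, 8↦5, 9↦4, 10↦3]  zeros at y ∈ {2}
  x = 2: [0↦1, 1↦9, 2↦6, 3↦3, 4↦0, 5↦8, 6↦5, 7↦2, 8↦10, 9↦7, 10↦4]  zeros at y ∈ {4}
  x = 3: [0↦9, 1↦4, 2↦10, 3↦5, 4↦0, 5↦6, 6↦1, 7↦7, 8↦2, 9↦8, 10↦3]  zeros at y ∈ {4}
  x = 4: [0↦4, 1↦8, 2↦1, 3↦5, 4↦9, 5↦2, 6↦6, 7↦10, 8↦3, 9↦7, 10↦0]  zeros at y ∈ {10}
  x = 5: [0↦8, 1↦10, 2↦1, 3↦3, 4↦5, 5↦7, 6↦9, 7↦0, 8↦2, 9↦4, 10↦6]  zeros at y ∈ {7}
  x = 6: [0↦10, 1↦10, 2↦10, 3↦10, 4↦10, 5↦10, 6↦10, 7↦10, 8↦10, 9↦10, 10↦10]  zeros at y ∈ ∅
  x = 7: [0↦10, 1↦8, 2↦6, 3↦4, 4↦2, 5↦0, 6↦9, 7↦7, 8↦5, 9↦3, 10↦1]  zeros at y ∈ {5}
  x = 8: [0↦8, 1↦4, 2↦0, 3↦7, 4↦3, 5↦10, 6↦6, 7↦2, 8↦9, 9↦5, 10↦1]  zeros at y ∈ {2}
  x = 9: [0↦4, 1↦9, 2↦3, 3↦8, 4↦2, 5↦7, 6↦1, 7↦6, 8↦0, 9↦5, 10↦10]  zeros at y ∈ {8}
  x = 10: [0↦9, 1↦1, 2↦4, 3↦7, 4↦10, 5↦2, 6↦5, 7↦8, 8↦0, 9↦3, 10↦6]  zeros at y ∈ {8}
Collecting zeros: affine points = {(0, 10), (1, 2), (2, 4), (3, 4), (4, 10), (5, 7), (7, 5), (8, 2), (9, 8), (10, 8)}.
Total count |C(F_11)_aff| = 10.


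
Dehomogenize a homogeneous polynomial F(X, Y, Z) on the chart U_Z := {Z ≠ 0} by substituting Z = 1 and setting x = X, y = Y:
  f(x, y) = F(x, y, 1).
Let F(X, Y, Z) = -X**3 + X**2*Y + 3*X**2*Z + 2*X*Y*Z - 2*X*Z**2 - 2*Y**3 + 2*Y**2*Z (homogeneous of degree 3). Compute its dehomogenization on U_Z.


f(x, y) = -x**3 + x**2*y + 3*x**2 + 2*x*y - 2*x - 2*y**3 + 2*y**2

On U_Z we set Z = 1. Each monomial c·X^i·Y^j·Z^k in F becomes c·x^i·y^j·1^k = c·x^i·y^j.
Substituting Z = 1: F(X, Y, 1) = -x**3 + x**2*y + 3*x**2 + 2*x*y - 2*x - 2*y**3 + 2*y**2.
Note: deg(f) ≤ deg(F) = 3; strict inequality happens when F is divisible by Z (lost terms).


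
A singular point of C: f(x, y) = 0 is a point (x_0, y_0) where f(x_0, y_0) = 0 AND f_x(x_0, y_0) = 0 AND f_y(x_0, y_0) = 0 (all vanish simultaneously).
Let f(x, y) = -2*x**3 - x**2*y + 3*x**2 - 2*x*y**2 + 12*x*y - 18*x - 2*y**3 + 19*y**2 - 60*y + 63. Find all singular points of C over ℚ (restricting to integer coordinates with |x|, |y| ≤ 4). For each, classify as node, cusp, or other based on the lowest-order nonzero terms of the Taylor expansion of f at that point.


Singular points: {(0, 3)}; classification: cusp.

Compute partial derivatives:
  f_x = -6*x**2 - 2*x*y + 6*x - 2*y**2 + 12*y - 18.
  f_y = -x**2 - 4*x*y + 12*x - 6*y**2 + 38*y - 60.
Scan x_0 ∈ {−4, ..., 4}. For each x_0, f_y(x_0, y) is a polynomial in y; find its integer roots y ∈ {−4, ..., 4}, then test f_x and f at those candidates.
  x = -4: f_y(-4, y) = -6*y**2 + 54*y - 124; no integer root y with |y| ≤ 4.
  x = -3: f_y(-3, y) = -6*y**2 + 50*y - 105; no integer root y with |y| ≤ 4.
  x = -2: f_y(-2, y) = -6*y**2 + 46*y - 88; vanishes at y ∈ {4}. (-2, 4): f_x = -22 ≠ 0.
  x = -1: f_y(-1, y) = -6*y**2 + 42*y - 73; no integer root y with |y| ≤ 4.
  x = 0: f_y(0, y) = -6*y**2 + 38*y - 60; vanishes at y ∈ {3}. (0, 3): f_x = 0, f = 0 — SINGULAR.
  x = 1: f_y(1, y) = -6*y**2 + 34*y - 49; no integer root y with |y| ≤ 4.
  x = 2: f_y(2, y) = -6*y**2 + 30*y - 40; no integer root y with |y| ≤ 4.
  x = 3: f_y(3, y) = -6*y**2 + 26*y - 33; no integer root y with |y| ≤ 4.
  x = 4: f_y(4, y) = -6*y**2 + 22*y - 28; no integer root y with |y| ≤ 4.
Only singular point on the grid: (0, 3).
Classify: substitute x = 0 + u, y = 3 + v and expand: f = -2*u**3 - u**2*v - 2*u*v**2 - 2*v**3 + v**2.
No constant or linear terms (consistent with a singular point). Quadratic part: v**2. Cubic part: -2*u**3 - u**2*v - 2*u*v**2 - 2*v**3.
The quadratic part v**2 is a perfect square, so there is a single (double) tangent line v = 0, i.e. y = 3. Restricting the cubic part to that line (v = 0) leaves -2*u**3 ≠ 0, so f is not divisible by v and the branch is v² ≈ 2*u**3 to lowest order — this is a cusp.
Classification: cusp.


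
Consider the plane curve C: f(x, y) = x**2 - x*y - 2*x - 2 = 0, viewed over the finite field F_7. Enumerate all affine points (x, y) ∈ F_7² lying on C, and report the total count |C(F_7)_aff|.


Affine F_7-points: {(1, 4), (2, 6), (3, 5), (4, 5), (5, 4), (6, 6)}; count = 6.

For each of the 49 pairs (x, y) ∈ F_7², evaluate f(x, y) mod 7. Record the zeros.
  x = 0: [0↦5, 1↦5, 2↦5, 3↦5, 4↦5, 5↦5, 6↦5]  zeros at y ∈ ∅
  x = 1: [0↦4, 1↦3, 2↦2, 3↦1, 4↦0, 5↦6, 6↦5]  zeros at y ∈ {4}
  x = 2: [0↦5, 1↦3, 2↦1, 3↦6, 4↦4, 5↦2, 6↦0]  zeros at y ∈ {6}
  x = 3: [0↦1, 1↦5, 2↦2, 3↦6, 4↦3, 5↦0, 6↦4]  zeros at y ∈ {5}
  x = 4: [0↦6, 1↦2, 2↦5, 3↦1, 4↦4, 5↦0, 6↦3]  zeros at y ∈ {5}
  x = 5: [0↦6, 1↦1, 2↦3, 3↦5, 4↦0, 5↦2, 6↦4]  zeros at y ∈ {4}
  x = 6: [0↦1, 1↦2, 2↦3, 3↦4, 4↦5, 5↦6, 6↦0]  zeros at y ∈ {6}
Collecting zeros: affine points = {(1, 4), (2, 6), (3, 5), (4, 5), (5, 4), (6, 6)}.
Total count |C(F_7)_aff| = 6.


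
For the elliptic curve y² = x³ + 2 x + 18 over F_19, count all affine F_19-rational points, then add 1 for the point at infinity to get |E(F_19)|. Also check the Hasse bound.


Affine points = {(2, 7), (2, 12), (5, 1), (5, 18), (9, 9), (9, 10), (14, 4), (14, 15), (16, 2), (16, 17), (17, 5), (17, 14)}; affine count = 12; |E(F_19)| = 13.

Discriminant check: Δ ∝ 4a³ + 27b² = 4·2³ + 27·18² = 4·8 + 27·324 ≡ 2 (mod 19). Nonzero ⇒ E is nonsingular.
For each x ∈ F_19, compute rhs = x³ + 2·x + 18 mod 19, then count y ∈ F_19 with y² ≡ rhs.
  x = 0: rhs = 18, matching y values: none (0 points).
  x = 1: rhs = 2, matching y values: none (0 points).
  x = 2: rhs = 11, matching y values: 7, 12 (2 points).
  x = 3: rhs = 13, matching y values: none (0 points).
  x = 4: rhs = 14, matching y values: none (0 points).
  x = 5: rhs = 1, matching y values: 1, 18 (2 points).
  x = 6: rhs = 18, matching y values: none (0 points).
  x = 7: rhs = 14, matching y values: none (0 points).
  x = 8: rhs = 14, matching y values: none (0 points).
  x = 9: rhs = 5, matching y values: 9, 10 (2 points).
  x = 10: rhs = 12, matching y values: none (0 points).
  x = 11: rhs = 3, matching y values: none (0 points).
  x = 12: rhs = 3, matching y values: none (0 points).
  x = 13: rhs = 18, matching y values: none (0 points).
  x = 14: rhs = 16, matching y values: 4, 15 (2 points).
  x = 15: rhs = 3, matching y values: none (0 points).
  x = 16: rhs = 4, matching y values: 2, 17 (2 points).
  x = 17: rhs = 6, matching y values: 5, 14 (2 points).
  x = 18: rhs = 15, matching y values: none (0 points).
Total affine count: 12.
Full point count |E(F_19)| = 12 + 1 = 13.
Hasse bound: |13 − (19+1)| = |-7| = 7 ≤ 2√19 ≈ 8.7178 ✓.


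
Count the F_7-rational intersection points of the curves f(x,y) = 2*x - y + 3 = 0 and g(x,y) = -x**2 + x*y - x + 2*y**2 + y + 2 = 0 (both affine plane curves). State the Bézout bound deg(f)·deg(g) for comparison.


Common zeros: ∅; count = 0; Bézout bound = 2.

deg(f) = 1, deg(g) = 2, so Bézout bound = 2.
Scan x ∈ F_7. For each x, list the y ∈ F_7 with f(x, y) ≡ 0 and those with g(x, y) ≡ 0 (mod 7); the common zeros in that column are the intersection.
  x = 0: f ≡ 0 at y ∈ {3}; g ≡ 0 at y ∈ ∅; common: ∅.
  x = 1: f ≡ 0 at y ∈ {5}; g ≡ 0 at y ∈ {0, 6}; common: ∅.
  x = 2: f ≡ 0 at y ∈ {0}; g ≡ 0 at y ∈ ∅; common: ∅.
  x = 3: f ≡ 0 at y ∈ {2}; g ≡ 0 at y ∈ ∅; common: ∅.
  x = 4: f ≡ 0 at y ∈ {4}; g ≡ 0 at y ∈ {2, 6}; common: ∅.
  x = 5: f ≡ 0 at y ∈ {6}; g ≡ 0 at y ∈ {0, 4}; common: ∅.
  x = 6: f ≡ 0 at y ∈ {1}; g ≡ 0 at y ∈ ∅; common: ∅.
Collecting: common zeros = ∅, so the count is 0.
Comparison with the Bézout bound: 0 ≤ 2 = deg(f)·deg(g), as expected for curves with no common component (the affine F_7-count falls short of the bound because intersections may lie at infinity, over extension fields, or carry multiplicity).


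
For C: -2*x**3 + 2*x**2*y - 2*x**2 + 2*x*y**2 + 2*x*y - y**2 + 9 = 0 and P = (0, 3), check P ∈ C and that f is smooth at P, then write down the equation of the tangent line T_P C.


Tangent line at P: 24*x - 6*y + 18 = 0.

Step 1: f(0, 3) = 0, so P lies on C.
Step 2: partial derivatives
  f_x(x, y) = -6*x**2 + 4*x*y - 4*x + 2*y**2 + 2*y, f_y(x, y) = 2*x**2 + 4*x*y + 2*x - 2*y.
  f_x(P) = 24, f_y(P) = -6 (gradient nonzero, so P is smooth).
Step 3: tangent line at P: 24·(x − 0) + -6·(y − 3) = 0.
Expanding: 24*x - 6*y + 18 = 0.


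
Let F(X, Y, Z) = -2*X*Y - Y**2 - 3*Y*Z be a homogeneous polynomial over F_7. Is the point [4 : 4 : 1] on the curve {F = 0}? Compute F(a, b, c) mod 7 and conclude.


F(4,4,1) ≡ 3 (mod 7); P is NOT on the curve.

Evaluate F(4, 4, 1) term-by-term (mod 7).
  -2*X*Y ↦ -2·4·4·1 = -32
  -Y**2 ↦ -1·1·16·1 = -16
  -3*Y*Z ↦ -3·1·4·1 = -12
Sum: F(4, 4, 1) = (-32) + (-16) + (-12) = -60.
Reducing mod 7: -60 ≡ 3 (mod 7).
Since F(a, b, c) ≡ 3 ≠ 0 (mod 7), P does NOT lie on the curve.


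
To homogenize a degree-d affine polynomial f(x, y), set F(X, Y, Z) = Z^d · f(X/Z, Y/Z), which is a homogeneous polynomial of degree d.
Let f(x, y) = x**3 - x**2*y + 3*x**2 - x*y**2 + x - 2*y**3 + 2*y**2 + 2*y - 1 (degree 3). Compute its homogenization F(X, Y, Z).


F(X, Y, Z) = X**3 - X**2*Y + 3*X**2*Z - X*Y**2 + X*Z**2 - 2*Y**3 + 2*Y**2*Z + 2*Y*Z**2 - Z**3

deg(f) = 3.
Substitute x = X/Z, y = Y/Z into f, then multiply by Z^3.
  monomial 1·x^3·y^0 ↦ 1·X^3·Y^0·Z^0.
  monomial -1·x^2·y^1 ↦ -1·X^2·Y^1·Z^0.
  monomial 3·x^2·y^0 ↦ 3·X^2·Y^0·Z^1.
  monomial -1·x^1·y^2 ↦ -1·X^1·Y^2·Z^0.
  monomial 1·x^1·y^0 ↦ 1·X^1·Y^0·Z^2.
  monomial -2·x^0·y^3 ↦ -2·X^0·Y^3·Z^0.
  monomial 2·x^0·y^2 ↦ 2·X^0·Y^2·Z^1.
  monomial 2·x^0·y^1 ↦ 2·X^0·Y^1·Z^2.
  monomial -1·x^0·y^0 ↦ -1·X^0·Y^0·Z^3.
Collecting: F(X, Y, Z) = X**3 - X**2*Y + 3*X**2*Z - X*Y**2 + X*Z**2 - 2*Y**3 + 2*Y**2*Z + 2*Y*Z**2 - Z**3.


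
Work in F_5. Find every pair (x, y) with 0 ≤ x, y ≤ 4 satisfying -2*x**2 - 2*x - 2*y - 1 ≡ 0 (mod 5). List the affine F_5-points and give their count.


Affine F_5-points: {(0, 2), (1, 0), (2, 1), (3, 0), (4, 2)}; count = 5.

For each of the 25 pairs (x, y) ∈ F_5², evaluate f(x, y) mod 5. Record the zeros.
  x = 0: [0↦4, 1↦2, 2↦0, 3↦3, 4↦1]  zeros at y ∈ {2}
  x = 1: [0↦0, 1↦3, 2↦1, 3↦4, 4↦2]  zeros at y ∈ {0}
  x = 2: [0↦2, 1↦0, 2↦3, 3↦1, 4↦4]  zeros at y ∈ {1}
  x = 3: [0↦0, 1↦3, 2↦1, 3↦4, 4↦2]  zeros at y ∈ {0}
  x = 4: [0↦4, 1↦2, 2↦0, 3↦3, 4↦1]  zeros at y ∈ {2}
Collecting zeros: affine points = {(0, 2), (1, 0), (2, 1), (3, 0), (4, 2)}.
Total count |C(F_5)_aff| = 5.


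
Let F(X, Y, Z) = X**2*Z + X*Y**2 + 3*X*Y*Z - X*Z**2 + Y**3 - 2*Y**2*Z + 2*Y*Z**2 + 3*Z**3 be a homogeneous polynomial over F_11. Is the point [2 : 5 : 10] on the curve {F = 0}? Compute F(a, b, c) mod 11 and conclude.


F(2,5,10) ≡ 9 (mod 11); P is NOT on the curve.

Evaluate F(2, 5, 10) term-by-term (mod 11).
  X**2*Z ↦ 1·4·1·10 = 40
  X*Y**2 ↦ 1·2·25·1 = 50
  3*X*Y*Z ↦ 3·2·5·10 = 300
  -X*Z**2 ↦ -1·2·1·100 = -200
  Y**3 ↦ 1·1·125·1 = 125
  -2*Y**2*Z ↦ -2·1·25·10 = -500
  2*Y*Z**2 ↦ 2·1·5·100 = 1000
  3*Z**3 ↦ 3·1·1·1000 = 3000
Sum: F(2, 5, 10) = (40) + (50) + (300) + (-200) + (125) + (-500) + (1000) + (3000) = 3815.
Reducing mod 11: 3815 ≡ 9 (mod 11).
Since F(a, b, c) ≡ 9 ≠ 0 (mod 11), P does NOT lie on the curve.


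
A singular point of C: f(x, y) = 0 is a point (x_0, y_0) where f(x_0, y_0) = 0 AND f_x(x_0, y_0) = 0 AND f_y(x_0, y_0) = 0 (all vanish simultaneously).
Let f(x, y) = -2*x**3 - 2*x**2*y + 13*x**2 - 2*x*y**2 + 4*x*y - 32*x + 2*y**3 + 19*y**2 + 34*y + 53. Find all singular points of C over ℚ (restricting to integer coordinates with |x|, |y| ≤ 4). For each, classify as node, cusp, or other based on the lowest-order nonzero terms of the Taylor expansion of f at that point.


Singular points: {(3, -2)}; classification: node.

Compute partial derivatives:
  f_x = -6*x**2 - 4*x*y + 26*x - 2*y**2 + 4*y - 32.
  f_y = -2*x**2 - 4*x*y + 4*x + 6*y**2 + 38*y + 34.
Scan x_0 ∈ {−4, ..., 4}. For each x_0, f_y(x_0, y) is a polynomial in y; find its integer roots y ∈ {−4, ..., 4}, then test f_x and f at those candidates.
  x = -4: f_y(-4, y) = 6*y**2 + 54*y - 14; no integer root y with |y| ≤ 4.
  x = -3: f_y(-3, y) = 6*y**2 + 50*y + 4; no integer root y with |y| ≤ 4.
  x = -2: f_y(-2, y) = 6*y**2 + 46*y + 18; no integer root y with |y| ≤ 4.
  x = -1: f_y(-1, y) = 6*y**2 + 42*y + 28; no integer root y with |y| ≤ 4.
  x = 0: f_y(0, y) = 6*y**2 + 38*y + 34; no integer root y with |y| ≤ 4.
  x = 1: f_y(1, y) = 6*y**2 + 34*y + 36; no integer root y with |y| ≤ 4.
  x = 2: f_y(2, y) = 6*y**2 + 30*y + 34; no integer root y with |y| ≤ 4.
  x = 3: f_y(3, y) = 6*y**2 + 26*y + 28; vanishes at y ∈ {-2}. (3, -2): f_x = 0, f = 0 — SINGULAR.
  x = 4: f_y(4, y) = 6*y**2 + 22*y + 18; no integer root y with |y| ≤ 4.
Only singular point on the grid: (3, -2).
Classify: substitute x = 3 + u, y = -2 + v and expand: f = -2*u**3 - 2*u**2*v - u**2 - 2*u*v**2 + 2*v**3 + v**2.
No constant or linear terms (consistent with a singular point). Quadratic part: -u**2 + v**2. Cubic part: -2*u**3 - 2*u**2*v - 2*u*v**2 + 2*v**3.
The quadratic part v**2 - u**2 = (v − u)(v + u) splits into two distinct linear factors, so there are two distinct tangent lines y − -2 = ±(x − 3) — this is a node (ordinary double point).
Classification: node.
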